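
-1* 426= -426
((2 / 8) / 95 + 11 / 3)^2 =17497489 / 1299600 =13.46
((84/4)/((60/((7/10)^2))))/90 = 0.00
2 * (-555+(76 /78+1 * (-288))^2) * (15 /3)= 1244614810 /1521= 818287.19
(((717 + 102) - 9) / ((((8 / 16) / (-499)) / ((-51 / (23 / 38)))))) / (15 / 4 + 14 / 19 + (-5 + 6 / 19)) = -7937644896 / 23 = -345114995.48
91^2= 8281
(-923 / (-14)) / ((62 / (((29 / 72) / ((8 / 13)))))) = 347971 / 499968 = 0.70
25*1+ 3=28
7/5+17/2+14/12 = 166/15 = 11.07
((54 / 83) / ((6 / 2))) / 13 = 18 / 1079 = 0.02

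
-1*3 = -3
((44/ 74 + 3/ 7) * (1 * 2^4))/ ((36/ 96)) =33920/ 777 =43.66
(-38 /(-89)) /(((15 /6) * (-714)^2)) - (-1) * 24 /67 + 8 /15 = 677553125 /759978387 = 0.89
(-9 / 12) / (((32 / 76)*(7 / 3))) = -171 / 224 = -0.76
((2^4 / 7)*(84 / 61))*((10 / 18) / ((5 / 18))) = 384 / 61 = 6.30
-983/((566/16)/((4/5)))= -31456/1415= -22.23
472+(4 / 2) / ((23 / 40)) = 10936 / 23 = 475.48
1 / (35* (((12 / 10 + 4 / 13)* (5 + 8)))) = 1 / 686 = 0.00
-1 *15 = -15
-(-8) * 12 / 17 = 96 / 17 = 5.65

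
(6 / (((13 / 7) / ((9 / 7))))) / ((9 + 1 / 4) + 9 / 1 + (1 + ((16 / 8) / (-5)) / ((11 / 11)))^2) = 5400 / 24193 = 0.22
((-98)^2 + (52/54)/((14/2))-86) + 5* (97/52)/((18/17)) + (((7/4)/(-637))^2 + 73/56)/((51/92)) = 289765289045/30407832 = 9529.30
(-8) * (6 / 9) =-16 / 3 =-5.33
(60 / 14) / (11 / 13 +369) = 195 / 16828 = 0.01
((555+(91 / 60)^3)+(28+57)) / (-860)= -138993571 / 185760000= -0.75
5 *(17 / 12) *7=595 / 12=49.58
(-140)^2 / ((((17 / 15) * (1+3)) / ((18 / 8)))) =165375 / 17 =9727.94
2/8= 1/4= 0.25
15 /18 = 5 /6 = 0.83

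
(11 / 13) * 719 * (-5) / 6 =-39545 / 78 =-506.99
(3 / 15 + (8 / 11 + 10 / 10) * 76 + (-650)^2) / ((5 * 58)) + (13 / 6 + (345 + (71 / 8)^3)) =30667626883 / 12249600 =2503.56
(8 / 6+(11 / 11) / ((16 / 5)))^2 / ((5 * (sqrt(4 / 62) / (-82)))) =-255881 * sqrt(62) / 11520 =-174.90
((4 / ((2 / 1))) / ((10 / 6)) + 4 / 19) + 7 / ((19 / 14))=624 / 95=6.57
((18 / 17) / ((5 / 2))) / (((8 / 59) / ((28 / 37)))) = 7434 / 3145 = 2.36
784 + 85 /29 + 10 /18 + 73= 224587 /261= 860.49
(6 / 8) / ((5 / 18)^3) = 4374 / 125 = 34.99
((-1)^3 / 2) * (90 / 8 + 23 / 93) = -4277 / 744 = -5.75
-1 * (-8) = 8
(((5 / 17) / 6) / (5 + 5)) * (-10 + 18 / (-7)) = -22 / 357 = -0.06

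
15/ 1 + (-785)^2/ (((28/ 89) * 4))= 54845705/ 112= 489693.79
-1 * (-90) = 90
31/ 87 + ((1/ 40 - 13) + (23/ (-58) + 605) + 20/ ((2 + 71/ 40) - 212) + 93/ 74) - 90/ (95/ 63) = 10870019487169/ 20376398760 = 533.46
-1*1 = -1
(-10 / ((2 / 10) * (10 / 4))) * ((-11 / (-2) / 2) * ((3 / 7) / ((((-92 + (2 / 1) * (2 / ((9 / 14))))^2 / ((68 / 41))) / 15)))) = -3408075 / 42761852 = -0.08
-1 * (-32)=32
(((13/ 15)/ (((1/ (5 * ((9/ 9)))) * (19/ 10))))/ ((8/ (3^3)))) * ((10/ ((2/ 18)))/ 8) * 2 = 26325/ 152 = 173.19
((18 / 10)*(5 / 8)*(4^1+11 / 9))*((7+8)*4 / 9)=235 / 6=39.17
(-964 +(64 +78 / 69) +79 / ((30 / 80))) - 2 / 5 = -237568 / 345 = -688.60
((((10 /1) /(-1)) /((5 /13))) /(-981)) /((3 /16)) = 416 /2943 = 0.14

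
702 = 702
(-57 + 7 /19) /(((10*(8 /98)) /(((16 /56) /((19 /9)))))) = -16947 /1805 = -9.39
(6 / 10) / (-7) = -3 / 35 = -0.09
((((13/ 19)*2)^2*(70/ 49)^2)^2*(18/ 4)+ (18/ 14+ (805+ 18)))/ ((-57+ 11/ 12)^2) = 0.28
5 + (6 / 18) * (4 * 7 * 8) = 239 / 3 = 79.67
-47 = -47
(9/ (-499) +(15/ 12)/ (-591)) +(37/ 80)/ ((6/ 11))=0.83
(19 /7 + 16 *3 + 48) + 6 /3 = 705 /7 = 100.71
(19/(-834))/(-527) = 19/439518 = 0.00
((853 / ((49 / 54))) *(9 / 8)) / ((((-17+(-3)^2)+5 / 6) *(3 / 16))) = -1658232 / 2107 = -787.01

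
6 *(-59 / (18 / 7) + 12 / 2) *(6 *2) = -1220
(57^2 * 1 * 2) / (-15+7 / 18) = -444.73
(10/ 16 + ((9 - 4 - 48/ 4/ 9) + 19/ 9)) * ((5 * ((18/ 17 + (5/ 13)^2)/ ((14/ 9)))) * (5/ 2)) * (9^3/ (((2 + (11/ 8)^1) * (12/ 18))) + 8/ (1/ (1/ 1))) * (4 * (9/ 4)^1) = 29848009725/ 160888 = 185520.42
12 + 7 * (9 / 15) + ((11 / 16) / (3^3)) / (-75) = 524869 / 32400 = 16.20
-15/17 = -0.88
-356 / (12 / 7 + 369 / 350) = -124600 / 969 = -128.59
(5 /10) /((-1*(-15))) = 1 /30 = 0.03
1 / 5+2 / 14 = 12 / 35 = 0.34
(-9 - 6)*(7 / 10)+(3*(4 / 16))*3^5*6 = 1083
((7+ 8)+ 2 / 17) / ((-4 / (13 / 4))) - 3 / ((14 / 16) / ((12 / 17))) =-27995 / 1904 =-14.70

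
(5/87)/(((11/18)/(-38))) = -1140/319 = -3.57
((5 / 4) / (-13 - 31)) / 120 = -1 / 4224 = -0.00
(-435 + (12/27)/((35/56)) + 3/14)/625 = -273467/393750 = -0.69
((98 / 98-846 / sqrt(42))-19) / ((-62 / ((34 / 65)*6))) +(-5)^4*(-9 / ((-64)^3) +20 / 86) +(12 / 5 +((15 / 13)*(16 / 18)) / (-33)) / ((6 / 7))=14382*sqrt(42) / 14105 +1005443971914197 / 6745899663360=155.65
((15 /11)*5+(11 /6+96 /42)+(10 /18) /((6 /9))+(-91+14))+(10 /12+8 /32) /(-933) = -56234777 /862092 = -65.23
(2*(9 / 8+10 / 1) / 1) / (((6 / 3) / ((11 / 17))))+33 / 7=11341 / 952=11.91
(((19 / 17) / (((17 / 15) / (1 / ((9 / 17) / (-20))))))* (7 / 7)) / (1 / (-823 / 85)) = 312740 / 867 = 360.72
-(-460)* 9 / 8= 1035 / 2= 517.50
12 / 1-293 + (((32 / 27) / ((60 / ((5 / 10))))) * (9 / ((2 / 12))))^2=-63161 / 225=-280.72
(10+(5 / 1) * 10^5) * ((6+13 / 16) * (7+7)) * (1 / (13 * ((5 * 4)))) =38150763 / 208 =183417.13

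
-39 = -39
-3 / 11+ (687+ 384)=11778 / 11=1070.73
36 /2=18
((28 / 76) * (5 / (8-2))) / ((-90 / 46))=-161 / 1026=-0.16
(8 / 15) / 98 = 4 / 735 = 0.01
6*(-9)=-54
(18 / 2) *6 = 54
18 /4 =9 /2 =4.50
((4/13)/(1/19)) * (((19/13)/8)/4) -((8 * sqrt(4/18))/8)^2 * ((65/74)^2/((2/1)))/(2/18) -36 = -67565809/1850888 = -36.50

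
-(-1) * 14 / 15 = 14 / 15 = 0.93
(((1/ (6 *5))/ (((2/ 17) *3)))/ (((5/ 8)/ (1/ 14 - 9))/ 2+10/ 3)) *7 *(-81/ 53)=-32130/ 104887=-0.31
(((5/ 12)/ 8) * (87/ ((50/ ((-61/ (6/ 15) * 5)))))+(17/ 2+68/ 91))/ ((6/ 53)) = -36950699/ 69888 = -528.71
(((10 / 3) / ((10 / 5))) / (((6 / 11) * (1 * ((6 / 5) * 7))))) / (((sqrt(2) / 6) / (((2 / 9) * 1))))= 0.34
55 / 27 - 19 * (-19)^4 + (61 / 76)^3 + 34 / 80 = -2476096.02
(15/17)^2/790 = 0.00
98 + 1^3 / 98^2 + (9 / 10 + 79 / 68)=40842253 / 408170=100.06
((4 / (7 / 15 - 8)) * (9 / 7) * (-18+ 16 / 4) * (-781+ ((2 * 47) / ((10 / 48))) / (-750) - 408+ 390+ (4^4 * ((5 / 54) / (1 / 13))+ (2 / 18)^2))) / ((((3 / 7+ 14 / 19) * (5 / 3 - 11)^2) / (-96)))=68069507616 / 15325625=4441.55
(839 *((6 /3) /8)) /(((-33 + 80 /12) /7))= -17619 /316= -55.76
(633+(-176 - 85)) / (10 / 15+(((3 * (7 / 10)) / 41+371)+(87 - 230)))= 457560 / 281323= 1.63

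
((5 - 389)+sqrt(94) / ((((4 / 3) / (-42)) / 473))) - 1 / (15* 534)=-29799* sqrt(94) / 2 - 3075841 / 8010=-144840.01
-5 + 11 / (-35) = -186 / 35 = -5.31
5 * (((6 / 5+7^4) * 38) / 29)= 15738.55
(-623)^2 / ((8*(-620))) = -388129 / 4960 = -78.25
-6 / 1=-6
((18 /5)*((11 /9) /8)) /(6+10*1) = 0.03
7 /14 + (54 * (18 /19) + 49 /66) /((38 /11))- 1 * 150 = -582551 /4332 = -134.48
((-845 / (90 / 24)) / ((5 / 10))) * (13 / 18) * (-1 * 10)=87880 / 27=3254.81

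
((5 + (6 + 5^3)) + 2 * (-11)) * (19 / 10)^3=390963 / 500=781.93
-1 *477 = -477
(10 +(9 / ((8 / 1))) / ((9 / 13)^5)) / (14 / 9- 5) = -896173 / 180792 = -4.96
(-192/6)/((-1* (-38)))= -16/19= -0.84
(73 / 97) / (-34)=-73 / 3298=-0.02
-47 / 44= -1.07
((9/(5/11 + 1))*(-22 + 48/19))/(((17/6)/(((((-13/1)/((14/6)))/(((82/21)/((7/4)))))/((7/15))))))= 96428475/423776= 227.55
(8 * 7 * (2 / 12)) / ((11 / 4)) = 112 / 33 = 3.39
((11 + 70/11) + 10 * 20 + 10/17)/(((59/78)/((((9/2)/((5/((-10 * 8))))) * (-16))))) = 3662260992/11033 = 331937.01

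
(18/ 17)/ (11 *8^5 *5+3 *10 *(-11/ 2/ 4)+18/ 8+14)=18/ 30637655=0.00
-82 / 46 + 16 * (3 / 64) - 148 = -13711 / 92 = -149.03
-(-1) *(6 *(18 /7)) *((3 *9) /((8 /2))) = 104.14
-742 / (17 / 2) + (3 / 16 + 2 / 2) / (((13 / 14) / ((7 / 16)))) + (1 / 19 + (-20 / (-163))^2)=-1237611951567 / 14280093568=-86.67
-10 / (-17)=10 / 17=0.59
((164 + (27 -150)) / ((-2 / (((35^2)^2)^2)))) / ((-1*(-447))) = -92326891015625 / 894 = -103273927310.54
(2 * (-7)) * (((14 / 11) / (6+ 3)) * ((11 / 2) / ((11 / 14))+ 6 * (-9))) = 93.05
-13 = -13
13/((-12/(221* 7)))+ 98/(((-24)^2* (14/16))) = -30163/18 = -1675.72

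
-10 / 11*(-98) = 980 / 11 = 89.09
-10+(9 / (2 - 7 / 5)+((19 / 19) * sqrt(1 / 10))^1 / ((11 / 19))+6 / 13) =19 * sqrt(10) / 110+71 / 13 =6.01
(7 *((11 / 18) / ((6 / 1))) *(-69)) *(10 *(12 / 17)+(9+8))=-1183.56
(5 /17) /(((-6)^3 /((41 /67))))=-205 /246024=-0.00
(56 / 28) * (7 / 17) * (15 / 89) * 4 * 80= 67200 / 1513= 44.42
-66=-66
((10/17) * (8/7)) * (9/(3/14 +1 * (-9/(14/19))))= -60/119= -0.50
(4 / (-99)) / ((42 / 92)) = -184 / 2079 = -0.09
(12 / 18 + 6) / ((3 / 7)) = 140 / 9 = 15.56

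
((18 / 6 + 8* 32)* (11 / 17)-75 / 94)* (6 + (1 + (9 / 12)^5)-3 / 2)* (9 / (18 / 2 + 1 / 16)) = 59969475 / 63104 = 950.33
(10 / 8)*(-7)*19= -665 / 4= -166.25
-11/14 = -0.79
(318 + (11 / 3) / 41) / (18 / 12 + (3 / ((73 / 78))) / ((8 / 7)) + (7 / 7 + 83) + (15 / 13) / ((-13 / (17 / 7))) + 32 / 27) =121636651500 / 34138330897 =3.56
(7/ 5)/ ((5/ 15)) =21/ 5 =4.20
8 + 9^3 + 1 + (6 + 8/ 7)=5216/ 7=745.14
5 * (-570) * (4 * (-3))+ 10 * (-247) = 31730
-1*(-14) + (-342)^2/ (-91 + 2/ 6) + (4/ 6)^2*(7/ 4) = -780463/ 612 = -1275.27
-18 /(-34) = 9 /17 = 0.53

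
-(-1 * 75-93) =168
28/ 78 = 14/ 39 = 0.36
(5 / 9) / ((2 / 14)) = 35 / 9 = 3.89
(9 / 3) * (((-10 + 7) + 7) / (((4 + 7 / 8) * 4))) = 8 / 13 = 0.62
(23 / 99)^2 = 529 / 9801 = 0.05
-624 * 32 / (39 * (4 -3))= -512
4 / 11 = 0.36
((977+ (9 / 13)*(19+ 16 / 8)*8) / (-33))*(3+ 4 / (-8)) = -71065 / 858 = -82.83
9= 9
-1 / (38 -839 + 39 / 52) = 4 / 3201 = 0.00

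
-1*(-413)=413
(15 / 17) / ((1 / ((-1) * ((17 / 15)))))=-1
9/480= 3/160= 0.02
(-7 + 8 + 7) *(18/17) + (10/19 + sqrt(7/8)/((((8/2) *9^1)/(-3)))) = 2906/323 - sqrt(14)/48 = 8.92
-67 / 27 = -2.48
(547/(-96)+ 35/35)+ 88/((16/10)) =4829/96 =50.30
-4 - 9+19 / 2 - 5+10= 3 / 2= 1.50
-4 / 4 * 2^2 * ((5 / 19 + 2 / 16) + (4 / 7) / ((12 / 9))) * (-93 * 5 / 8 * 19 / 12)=134695 / 448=300.66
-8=-8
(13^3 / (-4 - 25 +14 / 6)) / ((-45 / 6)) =2197 / 200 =10.98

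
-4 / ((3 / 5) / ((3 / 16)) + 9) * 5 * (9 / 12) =-75 / 61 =-1.23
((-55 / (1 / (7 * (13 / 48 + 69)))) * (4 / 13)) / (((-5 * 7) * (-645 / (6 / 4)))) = -0.55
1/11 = 0.09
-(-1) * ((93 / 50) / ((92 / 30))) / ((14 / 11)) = 3069 / 6440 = 0.48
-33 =-33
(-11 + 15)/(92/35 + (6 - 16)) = -0.54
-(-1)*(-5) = -5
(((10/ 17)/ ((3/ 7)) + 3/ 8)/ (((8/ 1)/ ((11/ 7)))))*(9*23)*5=2705835/ 7616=355.28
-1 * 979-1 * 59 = -1038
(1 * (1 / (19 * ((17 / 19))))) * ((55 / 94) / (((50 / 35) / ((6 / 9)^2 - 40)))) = -6853 / 7191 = -0.95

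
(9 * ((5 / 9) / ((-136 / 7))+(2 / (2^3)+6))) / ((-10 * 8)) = -1523 / 2176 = -0.70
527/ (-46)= -527/ 46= -11.46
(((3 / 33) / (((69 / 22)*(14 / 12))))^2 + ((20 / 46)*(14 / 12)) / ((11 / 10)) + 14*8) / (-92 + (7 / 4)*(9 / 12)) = -1539183904 / 1241175243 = -1.24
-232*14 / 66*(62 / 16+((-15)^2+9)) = -35119 / 3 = -11706.33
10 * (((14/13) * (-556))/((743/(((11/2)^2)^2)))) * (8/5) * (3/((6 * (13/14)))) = -6353.25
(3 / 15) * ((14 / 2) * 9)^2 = 3969 / 5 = 793.80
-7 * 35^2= -8575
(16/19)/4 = 4/19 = 0.21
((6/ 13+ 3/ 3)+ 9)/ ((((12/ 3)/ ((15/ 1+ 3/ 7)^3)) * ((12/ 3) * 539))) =10707552/ 2403401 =4.46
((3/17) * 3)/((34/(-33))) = -297/578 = -0.51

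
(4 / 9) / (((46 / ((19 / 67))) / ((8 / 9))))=304 / 124821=0.00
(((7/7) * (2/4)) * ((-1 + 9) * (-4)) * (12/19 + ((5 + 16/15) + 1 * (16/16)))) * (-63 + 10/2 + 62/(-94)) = 32260576/4465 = 7225.21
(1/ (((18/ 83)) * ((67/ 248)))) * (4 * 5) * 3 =205840/ 201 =1024.08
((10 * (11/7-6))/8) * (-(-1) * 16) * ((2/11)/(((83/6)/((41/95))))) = -61008/121429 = -0.50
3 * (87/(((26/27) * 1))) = 7047/26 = 271.04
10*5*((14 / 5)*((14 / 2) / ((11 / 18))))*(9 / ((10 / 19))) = 301644 / 11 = 27422.18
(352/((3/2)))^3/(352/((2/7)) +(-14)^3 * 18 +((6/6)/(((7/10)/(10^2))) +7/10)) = -269.13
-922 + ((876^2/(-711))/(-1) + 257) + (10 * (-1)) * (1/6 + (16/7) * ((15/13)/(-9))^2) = 346747808/841113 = 412.25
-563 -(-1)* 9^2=-482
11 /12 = 0.92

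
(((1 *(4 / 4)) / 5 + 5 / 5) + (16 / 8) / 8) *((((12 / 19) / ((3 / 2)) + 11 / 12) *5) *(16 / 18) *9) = 8845 / 114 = 77.59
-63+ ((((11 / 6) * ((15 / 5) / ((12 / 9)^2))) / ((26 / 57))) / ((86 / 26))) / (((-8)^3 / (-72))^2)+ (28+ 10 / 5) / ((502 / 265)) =-133325481063 / 2829320192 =-47.12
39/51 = 13/17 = 0.76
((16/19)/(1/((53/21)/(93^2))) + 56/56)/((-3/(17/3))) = -58680583/31058559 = -1.89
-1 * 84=-84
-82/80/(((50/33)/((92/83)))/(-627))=19511613/41500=470.16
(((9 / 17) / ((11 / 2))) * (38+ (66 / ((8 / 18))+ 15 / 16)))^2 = 728514081 / 2238016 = 325.52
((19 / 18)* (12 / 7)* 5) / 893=10 / 987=0.01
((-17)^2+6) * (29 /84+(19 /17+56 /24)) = 533065 /476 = 1119.88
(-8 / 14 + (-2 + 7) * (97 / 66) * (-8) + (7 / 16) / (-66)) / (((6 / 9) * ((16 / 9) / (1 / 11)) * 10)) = -3949497 / 8673280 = -0.46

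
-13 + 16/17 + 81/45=-872/85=-10.26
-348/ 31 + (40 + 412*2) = 26436/ 31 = 852.77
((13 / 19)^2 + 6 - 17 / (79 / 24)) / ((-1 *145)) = -37177 / 4135255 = -0.01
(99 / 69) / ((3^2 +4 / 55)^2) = 99825 / 5727023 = 0.02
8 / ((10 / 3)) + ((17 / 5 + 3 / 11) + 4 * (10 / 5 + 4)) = 1654 / 55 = 30.07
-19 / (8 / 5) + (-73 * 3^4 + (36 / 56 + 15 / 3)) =-331477 / 56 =-5919.23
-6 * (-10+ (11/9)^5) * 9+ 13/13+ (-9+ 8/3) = 847214/2187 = 387.39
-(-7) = 7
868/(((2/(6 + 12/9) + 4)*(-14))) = -682/47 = -14.51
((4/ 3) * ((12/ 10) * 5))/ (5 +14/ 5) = 40/ 39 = 1.03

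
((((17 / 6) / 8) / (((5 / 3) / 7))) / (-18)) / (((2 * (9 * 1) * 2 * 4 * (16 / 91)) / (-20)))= 10829 / 165888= 0.07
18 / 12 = 3 / 2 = 1.50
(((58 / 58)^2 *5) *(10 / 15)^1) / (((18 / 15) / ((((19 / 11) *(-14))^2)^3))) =8855841366030400 / 15944049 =555432397.76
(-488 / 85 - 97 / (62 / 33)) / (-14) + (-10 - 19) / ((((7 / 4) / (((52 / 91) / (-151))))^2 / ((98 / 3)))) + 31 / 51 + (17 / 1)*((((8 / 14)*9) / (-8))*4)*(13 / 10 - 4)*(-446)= -1859495199296747 / 35327413380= -52636.04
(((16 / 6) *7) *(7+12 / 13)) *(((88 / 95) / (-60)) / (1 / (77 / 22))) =-444136 / 55575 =-7.99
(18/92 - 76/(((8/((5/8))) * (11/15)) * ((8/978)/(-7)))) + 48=112969209/16192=6976.85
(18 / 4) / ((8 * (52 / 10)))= 45 / 416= 0.11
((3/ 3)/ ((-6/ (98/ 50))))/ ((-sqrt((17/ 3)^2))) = 49/ 850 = 0.06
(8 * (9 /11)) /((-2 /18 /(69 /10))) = -22356 /55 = -406.47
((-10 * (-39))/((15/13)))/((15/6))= 135.20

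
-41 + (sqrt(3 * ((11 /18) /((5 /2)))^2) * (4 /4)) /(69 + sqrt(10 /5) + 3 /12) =-40.99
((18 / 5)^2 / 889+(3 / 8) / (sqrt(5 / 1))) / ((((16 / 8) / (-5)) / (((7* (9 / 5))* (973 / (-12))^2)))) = -19881309* sqrt(5) / 1280 - 76685049 / 25400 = -37750.31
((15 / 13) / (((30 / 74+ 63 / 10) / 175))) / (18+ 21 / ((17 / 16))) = 2751875 / 3451071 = 0.80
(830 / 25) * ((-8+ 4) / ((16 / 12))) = -498 / 5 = -99.60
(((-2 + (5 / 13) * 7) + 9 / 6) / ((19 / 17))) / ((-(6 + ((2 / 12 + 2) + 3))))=-153 / 871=-0.18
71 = 71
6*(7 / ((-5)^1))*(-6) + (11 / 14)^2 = 49997 / 980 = 51.02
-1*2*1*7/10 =-7/5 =-1.40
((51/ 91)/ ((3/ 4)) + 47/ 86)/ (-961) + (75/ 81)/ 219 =128150525/ 44470407618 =0.00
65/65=1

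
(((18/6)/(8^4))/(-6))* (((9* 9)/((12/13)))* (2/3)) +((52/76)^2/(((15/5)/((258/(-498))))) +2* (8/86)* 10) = 112247389817/63327879168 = 1.77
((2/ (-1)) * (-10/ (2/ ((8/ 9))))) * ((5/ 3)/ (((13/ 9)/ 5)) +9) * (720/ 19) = 1228800/ 247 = 4974.90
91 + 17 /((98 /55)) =9853 /98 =100.54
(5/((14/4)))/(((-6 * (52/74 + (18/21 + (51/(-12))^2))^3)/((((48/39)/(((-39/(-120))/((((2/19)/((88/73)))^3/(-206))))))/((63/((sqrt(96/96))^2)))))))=564978264911872/92278078391278541795711535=0.00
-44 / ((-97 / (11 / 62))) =242 / 3007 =0.08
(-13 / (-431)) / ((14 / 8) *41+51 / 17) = 4 / 9913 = 0.00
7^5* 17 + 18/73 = 20857505/73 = 285719.25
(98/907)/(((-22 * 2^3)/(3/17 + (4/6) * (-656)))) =1092455/4070616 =0.27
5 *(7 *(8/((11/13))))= 3640/11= 330.91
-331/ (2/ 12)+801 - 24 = -1209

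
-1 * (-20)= 20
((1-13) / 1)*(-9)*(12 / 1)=1296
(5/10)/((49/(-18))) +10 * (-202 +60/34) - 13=-1678942/833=-2015.54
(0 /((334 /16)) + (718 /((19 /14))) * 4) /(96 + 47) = 40208 /2717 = 14.80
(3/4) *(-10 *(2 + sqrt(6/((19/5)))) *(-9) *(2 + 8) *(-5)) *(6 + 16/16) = -76936.27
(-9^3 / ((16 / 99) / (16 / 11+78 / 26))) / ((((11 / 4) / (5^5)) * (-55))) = 200930625 / 484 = 415145.92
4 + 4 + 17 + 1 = 26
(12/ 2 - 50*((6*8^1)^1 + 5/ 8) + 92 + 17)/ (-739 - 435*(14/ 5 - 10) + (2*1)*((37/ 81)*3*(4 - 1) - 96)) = -83385/ 79532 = -1.05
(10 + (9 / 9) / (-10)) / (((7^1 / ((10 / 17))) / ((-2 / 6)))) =-33 / 119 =-0.28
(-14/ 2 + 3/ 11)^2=5476/ 121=45.26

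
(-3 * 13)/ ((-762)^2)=-13/ 193548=-0.00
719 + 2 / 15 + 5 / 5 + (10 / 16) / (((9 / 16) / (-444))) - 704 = -2386 / 5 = -477.20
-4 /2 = -2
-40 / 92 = -10 / 23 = -0.43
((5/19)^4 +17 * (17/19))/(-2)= -991438/130321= -7.61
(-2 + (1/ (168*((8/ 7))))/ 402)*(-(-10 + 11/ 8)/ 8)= -3550441/ 1646592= -2.16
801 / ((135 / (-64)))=-5696 / 15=-379.73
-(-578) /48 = 289 /24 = 12.04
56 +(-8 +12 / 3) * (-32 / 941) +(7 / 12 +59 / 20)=842233 / 14115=59.67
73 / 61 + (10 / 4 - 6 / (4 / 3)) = -49 / 61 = -0.80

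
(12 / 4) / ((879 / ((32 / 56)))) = 4 / 2051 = 0.00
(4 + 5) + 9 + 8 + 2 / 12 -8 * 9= -275 / 6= -45.83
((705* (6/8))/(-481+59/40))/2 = -10575/19181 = -0.55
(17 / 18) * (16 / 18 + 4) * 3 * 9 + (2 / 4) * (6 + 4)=129.67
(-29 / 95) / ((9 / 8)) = -232 / 855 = -0.27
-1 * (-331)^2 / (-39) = 109561 / 39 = 2809.26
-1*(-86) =86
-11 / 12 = -0.92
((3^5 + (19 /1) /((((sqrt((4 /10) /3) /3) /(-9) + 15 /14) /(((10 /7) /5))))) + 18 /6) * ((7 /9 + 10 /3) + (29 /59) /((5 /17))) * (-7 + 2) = -3160576204912 /435416991 - 49003584 * sqrt(30) /145138997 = -7260.58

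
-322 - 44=-366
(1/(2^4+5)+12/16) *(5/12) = 335/1008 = 0.33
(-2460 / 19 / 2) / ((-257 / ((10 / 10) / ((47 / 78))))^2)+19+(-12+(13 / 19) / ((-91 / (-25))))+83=1750044997555 / 19404998053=90.19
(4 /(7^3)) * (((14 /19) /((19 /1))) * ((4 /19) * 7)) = 32 /48013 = 0.00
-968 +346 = -622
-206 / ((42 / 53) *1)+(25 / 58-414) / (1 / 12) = -3180673 / 609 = -5222.78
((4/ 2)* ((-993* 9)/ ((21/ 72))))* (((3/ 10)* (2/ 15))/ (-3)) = 142992/ 175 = 817.10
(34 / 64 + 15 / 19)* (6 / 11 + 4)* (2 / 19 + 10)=21900 / 361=60.66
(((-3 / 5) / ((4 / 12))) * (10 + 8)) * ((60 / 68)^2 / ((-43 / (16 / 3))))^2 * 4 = -186624000 / 154430329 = -1.21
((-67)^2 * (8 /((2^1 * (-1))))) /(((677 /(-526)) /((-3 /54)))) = -4722428 /6093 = -775.06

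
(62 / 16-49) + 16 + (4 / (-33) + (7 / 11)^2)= -83755 / 2904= -28.84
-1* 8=-8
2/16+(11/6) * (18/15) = 93/40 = 2.32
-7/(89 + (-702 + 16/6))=21/1831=0.01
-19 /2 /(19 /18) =-9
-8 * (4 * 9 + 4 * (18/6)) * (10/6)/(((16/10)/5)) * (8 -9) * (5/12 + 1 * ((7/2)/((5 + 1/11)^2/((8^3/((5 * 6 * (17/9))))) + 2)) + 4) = 217820500/21207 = 10271.16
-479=-479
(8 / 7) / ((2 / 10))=40 / 7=5.71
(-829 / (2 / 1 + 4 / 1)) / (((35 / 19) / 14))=-15751 / 15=-1050.07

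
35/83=0.42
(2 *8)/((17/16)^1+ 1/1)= 256/33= 7.76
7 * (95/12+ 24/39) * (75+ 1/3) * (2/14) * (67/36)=10077001/8424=1196.23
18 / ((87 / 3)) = 18 / 29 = 0.62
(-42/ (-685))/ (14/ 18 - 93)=-189/ 284275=-0.00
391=391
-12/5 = -2.40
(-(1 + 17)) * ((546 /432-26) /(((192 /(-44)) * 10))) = -19591 /1920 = -10.20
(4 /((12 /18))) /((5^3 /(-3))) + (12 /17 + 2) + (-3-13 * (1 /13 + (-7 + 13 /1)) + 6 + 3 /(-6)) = -314237 /4250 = -73.94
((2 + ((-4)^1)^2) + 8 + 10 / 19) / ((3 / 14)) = 2352 / 19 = 123.79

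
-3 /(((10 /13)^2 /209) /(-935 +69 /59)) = 1459534362 /1475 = 989514.82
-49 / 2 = -24.50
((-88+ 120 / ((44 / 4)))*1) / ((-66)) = 424 / 363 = 1.17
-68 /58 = -34 /29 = -1.17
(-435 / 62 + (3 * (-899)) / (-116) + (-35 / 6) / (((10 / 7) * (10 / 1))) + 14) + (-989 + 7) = -3542089 / 3720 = -952.17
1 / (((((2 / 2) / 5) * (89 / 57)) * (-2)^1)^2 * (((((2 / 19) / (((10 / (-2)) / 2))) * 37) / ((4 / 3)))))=-2.19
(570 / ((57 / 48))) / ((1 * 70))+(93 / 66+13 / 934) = 297746 / 35959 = 8.28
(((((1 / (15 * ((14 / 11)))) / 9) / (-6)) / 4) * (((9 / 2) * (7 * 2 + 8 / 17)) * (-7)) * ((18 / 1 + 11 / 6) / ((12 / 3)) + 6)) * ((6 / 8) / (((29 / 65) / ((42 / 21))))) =1541969 / 378624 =4.07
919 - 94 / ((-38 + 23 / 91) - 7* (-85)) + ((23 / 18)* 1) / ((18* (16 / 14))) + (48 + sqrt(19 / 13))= sqrt(247) / 13 + 63544390891 / 65720160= 968.10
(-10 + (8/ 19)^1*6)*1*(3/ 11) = -426/ 209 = -2.04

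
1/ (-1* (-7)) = 1/ 7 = 0.14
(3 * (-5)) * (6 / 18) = -5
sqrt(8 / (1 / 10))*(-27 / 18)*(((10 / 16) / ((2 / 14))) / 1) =-105*sqrt(5) / 4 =-58.70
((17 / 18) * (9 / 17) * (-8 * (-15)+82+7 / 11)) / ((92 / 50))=55725 / 1012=55.06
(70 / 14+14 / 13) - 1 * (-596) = 7827 / 13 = 602.08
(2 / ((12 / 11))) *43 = 473 / 6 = 78.83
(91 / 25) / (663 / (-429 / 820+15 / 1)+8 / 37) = 13323219 / 168419900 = 0.08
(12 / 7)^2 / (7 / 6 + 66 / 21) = 864 / 1267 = 0.68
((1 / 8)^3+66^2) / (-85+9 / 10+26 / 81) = -903260565 / 17372416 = -51.99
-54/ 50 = -27/ 25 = -1.08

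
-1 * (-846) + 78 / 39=848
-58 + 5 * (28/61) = -3398/61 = -55.70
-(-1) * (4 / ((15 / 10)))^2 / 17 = 0.42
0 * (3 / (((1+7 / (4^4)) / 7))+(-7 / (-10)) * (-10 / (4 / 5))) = 0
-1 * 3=-3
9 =9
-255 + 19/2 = -491/2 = -245.50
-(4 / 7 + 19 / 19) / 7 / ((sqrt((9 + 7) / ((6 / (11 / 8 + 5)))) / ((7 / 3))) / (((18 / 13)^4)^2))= -40406522112* sqrt(17) / 97071955799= -1.72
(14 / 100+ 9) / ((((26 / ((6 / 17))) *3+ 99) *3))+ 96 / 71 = 4640447 / 3408000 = 1.36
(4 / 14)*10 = 20 / 7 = 2.86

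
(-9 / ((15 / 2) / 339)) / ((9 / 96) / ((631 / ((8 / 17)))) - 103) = 87274872 / 22097605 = 3.95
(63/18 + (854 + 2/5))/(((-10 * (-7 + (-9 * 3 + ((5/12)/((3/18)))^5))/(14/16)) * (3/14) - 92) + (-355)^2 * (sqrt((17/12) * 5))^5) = 12965014161792/17265299843238416343065 + 11023507277622000 * sqrt(255)/3453059968647683268613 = 0.00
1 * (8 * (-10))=-80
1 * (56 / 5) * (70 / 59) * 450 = 352800 / 59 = 5979.66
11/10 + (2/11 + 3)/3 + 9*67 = 199703/330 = 605.16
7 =7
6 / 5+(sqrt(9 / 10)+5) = 3 * sqrt(10) / 10+31 / 5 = 7.15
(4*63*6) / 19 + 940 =19372 / 19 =1019.58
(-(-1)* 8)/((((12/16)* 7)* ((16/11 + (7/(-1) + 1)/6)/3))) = 352/35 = 10.06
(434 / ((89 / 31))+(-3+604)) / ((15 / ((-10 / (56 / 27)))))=-241.77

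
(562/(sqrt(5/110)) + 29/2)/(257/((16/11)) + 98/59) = 13688/168361 + 530528* sqrt(22)/168361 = 14.86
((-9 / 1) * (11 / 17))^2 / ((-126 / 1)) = -1089 / 4046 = -0.27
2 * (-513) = -1026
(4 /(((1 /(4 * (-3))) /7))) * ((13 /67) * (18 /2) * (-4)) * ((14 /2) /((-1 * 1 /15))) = -246433.43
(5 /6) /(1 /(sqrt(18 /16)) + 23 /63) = -2415 /5998 + 2205 * sqrt(2) /2999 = 0.64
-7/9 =-0.78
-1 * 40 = -40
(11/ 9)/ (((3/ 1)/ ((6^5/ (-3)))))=-1056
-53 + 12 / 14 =-365 / 7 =-52.14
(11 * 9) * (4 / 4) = 99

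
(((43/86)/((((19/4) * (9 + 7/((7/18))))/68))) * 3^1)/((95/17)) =2312/16245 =0.14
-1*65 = -65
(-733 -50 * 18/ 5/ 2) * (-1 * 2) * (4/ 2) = 3292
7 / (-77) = -0.09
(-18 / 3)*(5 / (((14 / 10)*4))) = -75 / 14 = -5.36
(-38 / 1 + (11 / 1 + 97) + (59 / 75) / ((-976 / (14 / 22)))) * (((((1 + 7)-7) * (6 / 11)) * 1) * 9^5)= 3328213448763 / 1476200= 2254581.66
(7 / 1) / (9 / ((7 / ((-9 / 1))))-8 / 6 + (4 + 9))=147 / 2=73.50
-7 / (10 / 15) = -21 / 2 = -10.50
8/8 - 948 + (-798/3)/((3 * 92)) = -130819/138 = -947.96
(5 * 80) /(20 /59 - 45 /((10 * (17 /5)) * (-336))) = 17973760 /15409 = 1166.45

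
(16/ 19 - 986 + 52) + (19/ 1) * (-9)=-20979/ 19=-1104.16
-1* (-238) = 238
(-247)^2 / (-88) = -61009 / 88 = -693.28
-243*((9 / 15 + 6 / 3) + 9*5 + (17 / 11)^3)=-82946349 / 6655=-12463.76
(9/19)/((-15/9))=-27/95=-0.28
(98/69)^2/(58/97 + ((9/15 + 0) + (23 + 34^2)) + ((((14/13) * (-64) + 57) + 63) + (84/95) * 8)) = 287627795/176571164151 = 0.00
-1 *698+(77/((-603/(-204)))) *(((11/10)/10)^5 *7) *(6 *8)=-7305711789687/10468750000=-697.86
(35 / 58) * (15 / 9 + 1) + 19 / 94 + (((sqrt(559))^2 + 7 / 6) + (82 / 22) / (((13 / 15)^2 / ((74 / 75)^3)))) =2692550227792 / 4750906875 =566.74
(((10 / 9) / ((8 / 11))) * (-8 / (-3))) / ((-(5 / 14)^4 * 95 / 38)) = -100.17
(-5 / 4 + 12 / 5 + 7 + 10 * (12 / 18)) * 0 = 0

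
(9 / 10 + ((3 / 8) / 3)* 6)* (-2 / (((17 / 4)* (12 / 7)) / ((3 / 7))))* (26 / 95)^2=-0.01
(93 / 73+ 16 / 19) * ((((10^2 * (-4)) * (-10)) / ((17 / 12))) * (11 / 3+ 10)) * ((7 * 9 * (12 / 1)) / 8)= 181946520000 / 23579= 7716464.65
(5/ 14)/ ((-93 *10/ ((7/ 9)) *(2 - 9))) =1/ 23436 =0.00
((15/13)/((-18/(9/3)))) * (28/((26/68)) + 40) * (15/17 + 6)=-33120/221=-149.86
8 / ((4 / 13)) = 26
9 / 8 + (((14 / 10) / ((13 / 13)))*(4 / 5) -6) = -751 / 200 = -3.76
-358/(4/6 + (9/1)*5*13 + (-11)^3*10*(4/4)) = 0.03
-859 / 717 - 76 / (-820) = -162472 / 146985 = -1.11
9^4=6561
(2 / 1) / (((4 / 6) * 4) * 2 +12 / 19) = 57 / 170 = 0.34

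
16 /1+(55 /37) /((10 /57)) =1811 /74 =24.47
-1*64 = -64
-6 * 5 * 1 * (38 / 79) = -1140 / 79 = -14.43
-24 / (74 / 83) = -996 / 37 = -26.92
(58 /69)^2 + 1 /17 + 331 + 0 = 26852096 /80937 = 331.77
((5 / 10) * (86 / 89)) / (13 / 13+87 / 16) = 688 / 9167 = 0.08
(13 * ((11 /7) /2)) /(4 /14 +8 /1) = 143 /116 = 1.23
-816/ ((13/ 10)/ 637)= -399840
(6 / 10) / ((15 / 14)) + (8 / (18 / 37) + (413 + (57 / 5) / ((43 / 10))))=4185943 / 9675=432.66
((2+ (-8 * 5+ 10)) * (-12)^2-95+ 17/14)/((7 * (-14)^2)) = -57761/19208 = -3.01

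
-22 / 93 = -0.24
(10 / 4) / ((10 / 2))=1 / 2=0.50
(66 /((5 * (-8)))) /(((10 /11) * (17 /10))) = -363 /340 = -1.07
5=5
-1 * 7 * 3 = -21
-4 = -4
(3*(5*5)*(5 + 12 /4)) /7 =85.71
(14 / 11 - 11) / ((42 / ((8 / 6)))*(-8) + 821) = -107 / 6259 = -0.02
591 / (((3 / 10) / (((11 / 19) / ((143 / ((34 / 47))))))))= 66980 / 11609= 5.77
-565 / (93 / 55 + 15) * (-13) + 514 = 875827 / 918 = 954.06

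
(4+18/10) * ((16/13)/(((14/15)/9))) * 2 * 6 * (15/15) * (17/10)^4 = 392381658/56875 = 6899.02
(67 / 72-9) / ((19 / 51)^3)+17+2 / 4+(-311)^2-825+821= 5299452125 / 54872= 96578.44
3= 3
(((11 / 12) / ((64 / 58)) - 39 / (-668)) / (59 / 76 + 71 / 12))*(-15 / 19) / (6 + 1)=-0.01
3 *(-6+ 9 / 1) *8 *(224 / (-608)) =-504 / 19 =-26.53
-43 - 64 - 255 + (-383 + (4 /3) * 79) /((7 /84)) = -3694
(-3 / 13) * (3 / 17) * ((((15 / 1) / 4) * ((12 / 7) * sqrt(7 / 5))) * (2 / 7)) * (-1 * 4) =648 * sqrt(35) / 10829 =0.35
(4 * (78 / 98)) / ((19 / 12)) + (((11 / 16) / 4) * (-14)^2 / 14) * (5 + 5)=26.07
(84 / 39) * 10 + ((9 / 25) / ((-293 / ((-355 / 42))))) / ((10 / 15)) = 11493907 / 533260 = 21.55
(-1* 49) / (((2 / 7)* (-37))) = 343 / 74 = 4.64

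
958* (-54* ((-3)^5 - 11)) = 13139928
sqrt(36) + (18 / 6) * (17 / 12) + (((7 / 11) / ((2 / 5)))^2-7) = 1399 / 242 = 5.78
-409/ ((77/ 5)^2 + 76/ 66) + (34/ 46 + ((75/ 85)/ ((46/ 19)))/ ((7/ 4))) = -413730274/ 538113359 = -0.77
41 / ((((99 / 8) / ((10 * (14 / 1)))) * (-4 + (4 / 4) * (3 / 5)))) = -229600 / 1683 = -136.42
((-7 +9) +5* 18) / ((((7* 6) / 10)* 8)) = 115 / 42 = 2.74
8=8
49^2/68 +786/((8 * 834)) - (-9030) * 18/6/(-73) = -463220895/1379992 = -335.67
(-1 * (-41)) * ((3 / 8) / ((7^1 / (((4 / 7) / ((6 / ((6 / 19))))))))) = 123 / 1862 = 0.07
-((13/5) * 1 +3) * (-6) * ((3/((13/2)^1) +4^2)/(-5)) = -35952/325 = -110.62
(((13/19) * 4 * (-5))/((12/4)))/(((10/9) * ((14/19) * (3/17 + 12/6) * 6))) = -221/518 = -0.43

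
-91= -91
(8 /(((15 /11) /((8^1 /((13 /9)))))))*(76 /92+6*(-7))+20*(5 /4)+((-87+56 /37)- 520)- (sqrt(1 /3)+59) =-109375563 /55315- sqrt(3) /3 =-1977.90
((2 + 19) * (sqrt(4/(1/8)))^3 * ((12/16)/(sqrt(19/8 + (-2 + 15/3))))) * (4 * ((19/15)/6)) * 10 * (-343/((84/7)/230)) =-1343023360 * sqrt(43)/129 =-68269714.11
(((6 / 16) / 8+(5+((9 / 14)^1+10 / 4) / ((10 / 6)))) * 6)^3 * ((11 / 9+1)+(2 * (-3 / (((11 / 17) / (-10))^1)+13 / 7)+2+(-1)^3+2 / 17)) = 528254962605845007 / 73562030080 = 7181081.90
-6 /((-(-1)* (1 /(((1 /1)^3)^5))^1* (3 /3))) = -6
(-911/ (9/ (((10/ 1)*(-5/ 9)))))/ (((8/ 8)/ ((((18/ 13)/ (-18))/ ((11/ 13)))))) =-45550/ 891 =-51.12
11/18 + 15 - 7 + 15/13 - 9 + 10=2519/234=10.76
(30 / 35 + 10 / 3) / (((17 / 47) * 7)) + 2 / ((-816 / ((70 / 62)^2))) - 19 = -111098795 / 6404104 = -17.35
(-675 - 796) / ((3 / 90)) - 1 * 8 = -44138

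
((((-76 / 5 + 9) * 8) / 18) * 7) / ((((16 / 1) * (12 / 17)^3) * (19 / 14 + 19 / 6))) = -0.76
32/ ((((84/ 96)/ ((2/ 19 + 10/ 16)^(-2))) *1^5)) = 5914624/ 86247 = 68.58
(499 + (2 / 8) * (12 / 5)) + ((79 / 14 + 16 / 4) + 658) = 81707 / 70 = 1167.24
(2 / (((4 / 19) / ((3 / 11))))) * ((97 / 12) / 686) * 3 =5529 / 60368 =0.09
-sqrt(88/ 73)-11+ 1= -10-2*sqrt(1606)/ 73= -11.10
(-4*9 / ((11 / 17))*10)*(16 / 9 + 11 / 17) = -14840 / 11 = -1349.09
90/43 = 2.09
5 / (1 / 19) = 95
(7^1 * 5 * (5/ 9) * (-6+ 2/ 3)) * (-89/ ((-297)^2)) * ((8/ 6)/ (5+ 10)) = 199360/ 21434787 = 0.01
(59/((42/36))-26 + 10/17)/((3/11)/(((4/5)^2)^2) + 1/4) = 8431104/306901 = 27.47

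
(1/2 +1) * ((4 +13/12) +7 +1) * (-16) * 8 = -2512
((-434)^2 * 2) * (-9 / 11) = -3390408 / 11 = -308218.91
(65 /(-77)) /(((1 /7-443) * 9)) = 13 /61380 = 0.00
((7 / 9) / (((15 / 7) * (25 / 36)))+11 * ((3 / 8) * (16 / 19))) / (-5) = -28474 / 35625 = -0.80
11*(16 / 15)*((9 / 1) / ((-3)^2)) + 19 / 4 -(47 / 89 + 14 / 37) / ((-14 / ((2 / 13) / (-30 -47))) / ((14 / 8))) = 1629994501 / 98888790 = 16.48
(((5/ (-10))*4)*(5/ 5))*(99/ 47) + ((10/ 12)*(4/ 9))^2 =-139642/ 34263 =-4.08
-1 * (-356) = 356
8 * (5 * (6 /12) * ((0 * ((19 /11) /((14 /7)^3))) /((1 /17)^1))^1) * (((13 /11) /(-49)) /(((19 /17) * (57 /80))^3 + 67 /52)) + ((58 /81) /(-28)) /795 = -29 /901530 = -0.00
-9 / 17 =-0.53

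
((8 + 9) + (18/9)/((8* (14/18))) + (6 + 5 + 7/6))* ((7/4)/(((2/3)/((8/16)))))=2477/64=38.70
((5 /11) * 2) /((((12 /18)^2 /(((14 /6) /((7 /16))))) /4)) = 480 /11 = 43.64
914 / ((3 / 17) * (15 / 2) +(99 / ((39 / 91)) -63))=31076 / 5757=5.40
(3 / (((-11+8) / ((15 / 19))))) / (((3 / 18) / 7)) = -630 / 19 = -33.16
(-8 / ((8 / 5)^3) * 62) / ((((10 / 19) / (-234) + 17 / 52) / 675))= -5814534375 / 23096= -251755.04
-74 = -74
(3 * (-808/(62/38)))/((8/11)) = -63327/31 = -2042.81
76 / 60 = 19 / 15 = 1.27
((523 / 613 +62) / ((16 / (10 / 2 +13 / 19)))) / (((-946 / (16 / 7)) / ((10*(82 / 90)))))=-18956268 / 38563217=-0.49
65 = 65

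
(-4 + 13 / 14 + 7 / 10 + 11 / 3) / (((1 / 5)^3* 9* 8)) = 2.25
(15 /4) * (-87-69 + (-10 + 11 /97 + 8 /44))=-2652105 /4268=-621.39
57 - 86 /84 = 2351 /42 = 55.98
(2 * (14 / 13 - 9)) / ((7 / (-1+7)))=-1236 / 91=-13.58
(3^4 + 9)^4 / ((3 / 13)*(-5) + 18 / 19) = -5401890000 / 17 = -317758235.29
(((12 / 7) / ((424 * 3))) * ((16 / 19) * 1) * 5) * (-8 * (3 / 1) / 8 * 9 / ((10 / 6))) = -648 / 7049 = -0.09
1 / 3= 0.33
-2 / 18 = -1 / 9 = -0.11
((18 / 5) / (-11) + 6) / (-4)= -78 / 55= -1.42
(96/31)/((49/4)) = 384/1519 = 0.25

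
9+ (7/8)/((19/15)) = 1473/152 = 9.69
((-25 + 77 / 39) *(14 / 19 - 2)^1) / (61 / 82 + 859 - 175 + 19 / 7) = 4123616 / 97466447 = 0.04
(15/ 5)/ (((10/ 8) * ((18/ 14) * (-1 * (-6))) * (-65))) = -14/ 2925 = -0.00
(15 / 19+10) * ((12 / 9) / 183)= 820 / 10431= 0.08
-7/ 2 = -3.50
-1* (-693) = 693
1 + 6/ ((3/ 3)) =7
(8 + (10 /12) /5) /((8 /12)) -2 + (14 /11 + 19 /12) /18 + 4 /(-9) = 23675 /2376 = 9.96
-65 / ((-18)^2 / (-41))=8.23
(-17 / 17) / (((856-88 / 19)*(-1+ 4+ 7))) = -19 / 161760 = -0.00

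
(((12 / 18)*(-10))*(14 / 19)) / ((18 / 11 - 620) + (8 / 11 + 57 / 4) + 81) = 2464 / 262029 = 0.01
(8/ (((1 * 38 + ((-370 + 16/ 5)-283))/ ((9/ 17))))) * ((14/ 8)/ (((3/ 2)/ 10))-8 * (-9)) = -30120/ 52003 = -0.58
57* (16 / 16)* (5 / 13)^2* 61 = 86925 / 169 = 514.35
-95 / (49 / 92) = -8740 / 49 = -178.37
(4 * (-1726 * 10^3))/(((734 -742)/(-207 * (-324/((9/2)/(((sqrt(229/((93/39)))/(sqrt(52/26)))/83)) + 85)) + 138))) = 32355352045434000/25719371 -43236123948000 * sqrt(184574)/25719371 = 535791310.21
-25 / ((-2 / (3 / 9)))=25 / 6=4.17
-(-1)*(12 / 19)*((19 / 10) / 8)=3 / 20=0.15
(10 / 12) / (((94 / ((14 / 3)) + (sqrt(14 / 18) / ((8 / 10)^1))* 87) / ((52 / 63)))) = -97760 / 62041311 + 527800* sqrt(7) / 186123933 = 0.01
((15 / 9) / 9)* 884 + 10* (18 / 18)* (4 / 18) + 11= 4777 / 27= 176.93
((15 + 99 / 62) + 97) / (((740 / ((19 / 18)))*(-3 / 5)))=-133817 / 495504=-0.27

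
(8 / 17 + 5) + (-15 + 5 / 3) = -401 / 51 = -7.86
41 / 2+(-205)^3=-8615104.50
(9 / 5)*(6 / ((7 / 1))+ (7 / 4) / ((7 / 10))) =423 / 70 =6.04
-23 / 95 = -0.24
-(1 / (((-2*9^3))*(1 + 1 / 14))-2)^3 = 10470400653133 / 1307544150375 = 8.01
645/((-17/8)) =-5160/17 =-303.53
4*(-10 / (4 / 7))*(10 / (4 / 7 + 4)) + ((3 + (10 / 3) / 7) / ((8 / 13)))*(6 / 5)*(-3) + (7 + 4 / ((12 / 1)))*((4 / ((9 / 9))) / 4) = -139547 / 840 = -166.13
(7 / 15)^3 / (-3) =-343 / 10125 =-0.03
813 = 813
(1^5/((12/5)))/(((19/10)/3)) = 25/38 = 0.66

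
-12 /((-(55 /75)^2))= 2700 /121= 22.31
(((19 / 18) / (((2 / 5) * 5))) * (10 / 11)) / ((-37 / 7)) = -665 / 7326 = -0.09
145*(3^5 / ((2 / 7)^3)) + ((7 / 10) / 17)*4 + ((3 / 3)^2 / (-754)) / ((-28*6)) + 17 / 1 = 16266079727983 / 10767120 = 1510717.79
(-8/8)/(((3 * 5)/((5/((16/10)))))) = -5/24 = -0.21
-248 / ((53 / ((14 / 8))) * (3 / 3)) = -8.19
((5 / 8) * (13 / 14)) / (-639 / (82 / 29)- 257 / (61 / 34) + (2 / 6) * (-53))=-487695 / 325126312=-0.00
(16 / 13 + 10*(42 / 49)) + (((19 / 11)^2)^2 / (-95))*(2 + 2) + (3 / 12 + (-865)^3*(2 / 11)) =-3135651045914609 / 26646620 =-117675376.69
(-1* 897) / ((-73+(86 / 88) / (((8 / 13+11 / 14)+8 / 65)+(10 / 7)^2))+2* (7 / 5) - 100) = 746899010 / 141491041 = 5.28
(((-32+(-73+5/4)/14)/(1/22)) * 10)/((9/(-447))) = 811305/2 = 405652.50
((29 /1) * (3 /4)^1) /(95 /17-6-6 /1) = -3.39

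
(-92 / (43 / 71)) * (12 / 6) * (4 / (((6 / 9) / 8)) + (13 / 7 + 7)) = -5199472 / 301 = -17273.99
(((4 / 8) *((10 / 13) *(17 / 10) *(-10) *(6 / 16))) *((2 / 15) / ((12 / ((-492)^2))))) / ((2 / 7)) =-600117 / 26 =-23081.42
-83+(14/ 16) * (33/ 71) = -46913/ 568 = -82.59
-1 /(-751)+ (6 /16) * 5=11273 /6008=1.88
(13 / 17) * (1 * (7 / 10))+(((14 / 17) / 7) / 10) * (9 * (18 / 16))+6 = 905 / 136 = 6.65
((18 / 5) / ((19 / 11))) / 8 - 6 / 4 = -471 / 380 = -1.24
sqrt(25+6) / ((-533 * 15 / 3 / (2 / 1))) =-2 * sqrt(31) / 2665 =-0.00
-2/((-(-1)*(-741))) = 2/741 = 0.00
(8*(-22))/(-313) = 176/313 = 0.56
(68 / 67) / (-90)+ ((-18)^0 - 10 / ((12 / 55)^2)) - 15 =-1801609 / 8040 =-224.08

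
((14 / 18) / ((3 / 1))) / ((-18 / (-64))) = 224 / 243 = 0.92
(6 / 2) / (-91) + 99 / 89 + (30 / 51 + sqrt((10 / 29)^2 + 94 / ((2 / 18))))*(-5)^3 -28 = -125*sqrt(711586) / 29 -13830260 / 137683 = -3736.47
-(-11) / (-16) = -11 / 16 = -0.69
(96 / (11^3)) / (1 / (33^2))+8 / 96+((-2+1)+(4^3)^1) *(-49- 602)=-5403337 / 132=-40934.37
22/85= 0.26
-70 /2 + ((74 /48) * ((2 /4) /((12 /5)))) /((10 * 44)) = -1774043 /50688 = -35.00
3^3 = 27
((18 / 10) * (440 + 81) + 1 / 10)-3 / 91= 853459 / 910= 937.87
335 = 335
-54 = -54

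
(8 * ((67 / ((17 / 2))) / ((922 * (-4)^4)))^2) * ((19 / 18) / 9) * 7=597037 / 81508828594176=0.00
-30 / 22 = -15 / 11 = -1.36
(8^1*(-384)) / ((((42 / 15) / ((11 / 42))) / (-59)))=830720 / 49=16953.47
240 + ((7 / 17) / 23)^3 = 14346353383 / 59776471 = 240.00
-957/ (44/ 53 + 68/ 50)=-1268025/ 2902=-436.95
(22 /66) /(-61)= -1 /183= -0.01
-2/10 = -1/5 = -0.20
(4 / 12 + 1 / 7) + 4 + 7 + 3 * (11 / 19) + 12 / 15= 27956 / 1995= 14.01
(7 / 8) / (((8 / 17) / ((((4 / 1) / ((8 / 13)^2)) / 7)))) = 2873 / 1024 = 2.81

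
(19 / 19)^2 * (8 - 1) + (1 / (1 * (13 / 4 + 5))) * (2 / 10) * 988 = 5107 / 165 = 30.95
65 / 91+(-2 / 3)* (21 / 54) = 86 / 189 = 0.46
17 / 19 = 0.89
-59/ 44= -1.34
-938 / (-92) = 469 / 46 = 10.20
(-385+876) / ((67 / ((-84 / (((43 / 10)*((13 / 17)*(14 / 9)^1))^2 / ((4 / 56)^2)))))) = -862036425 / 7181125861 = -0.12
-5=-5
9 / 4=2.25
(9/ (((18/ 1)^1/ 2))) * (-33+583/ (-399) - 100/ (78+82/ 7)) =-2228575/ 62643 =-35.58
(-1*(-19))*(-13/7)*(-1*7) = 247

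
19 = 19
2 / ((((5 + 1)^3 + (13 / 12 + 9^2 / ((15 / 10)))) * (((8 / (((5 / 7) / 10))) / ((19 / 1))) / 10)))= 285 / 22771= 0.01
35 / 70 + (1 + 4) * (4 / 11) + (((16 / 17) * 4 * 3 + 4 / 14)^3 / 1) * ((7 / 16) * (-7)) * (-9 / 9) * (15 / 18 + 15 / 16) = 17994504599 / 2136288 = 8423.26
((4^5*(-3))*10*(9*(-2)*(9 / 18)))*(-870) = -240537600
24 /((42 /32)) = 128 /7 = 18.29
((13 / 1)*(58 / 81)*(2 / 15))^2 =2274064 / 1476225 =1.54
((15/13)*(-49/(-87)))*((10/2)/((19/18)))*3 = 66150/7163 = 9.23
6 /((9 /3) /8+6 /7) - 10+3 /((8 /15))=91 /184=0.49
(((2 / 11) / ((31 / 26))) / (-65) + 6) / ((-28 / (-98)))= 35791 / 1705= 20.99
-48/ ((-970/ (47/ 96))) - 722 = -1400633/ 1940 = -721.98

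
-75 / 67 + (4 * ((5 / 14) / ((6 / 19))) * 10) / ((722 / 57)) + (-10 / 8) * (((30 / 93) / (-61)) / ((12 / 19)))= 52414375 / 21285096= 2.46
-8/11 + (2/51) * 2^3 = -232/561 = -0.41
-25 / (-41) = 25 / 41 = 0.61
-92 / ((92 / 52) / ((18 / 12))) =-78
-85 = -85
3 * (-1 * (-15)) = 45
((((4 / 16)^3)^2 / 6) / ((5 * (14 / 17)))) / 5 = 17 / 8601600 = 0.00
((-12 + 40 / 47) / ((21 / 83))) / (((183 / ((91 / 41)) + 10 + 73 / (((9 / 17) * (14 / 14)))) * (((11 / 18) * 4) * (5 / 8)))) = -7632846 / 60956885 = -0.13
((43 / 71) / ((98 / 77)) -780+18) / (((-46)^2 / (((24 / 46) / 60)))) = -151391 / 48375992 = -0.00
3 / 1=3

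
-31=-31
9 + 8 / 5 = 53 / 5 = 10.60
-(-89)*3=267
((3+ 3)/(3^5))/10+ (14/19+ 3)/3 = 9604/7695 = 1.25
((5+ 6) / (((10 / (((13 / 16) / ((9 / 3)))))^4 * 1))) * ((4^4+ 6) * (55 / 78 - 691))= -170460315311 / 159252480000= -1.07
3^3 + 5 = 32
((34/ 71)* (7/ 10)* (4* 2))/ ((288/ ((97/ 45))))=11543/ 575100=0.02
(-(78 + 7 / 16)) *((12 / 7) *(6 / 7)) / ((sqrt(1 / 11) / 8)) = -45180 *sqrt(11) / 49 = -3058.06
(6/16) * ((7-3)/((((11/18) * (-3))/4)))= -36/11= -3.27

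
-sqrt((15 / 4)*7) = -5.12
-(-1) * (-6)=-6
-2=-2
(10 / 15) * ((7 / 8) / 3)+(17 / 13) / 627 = 19223 / 97812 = 0.20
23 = 23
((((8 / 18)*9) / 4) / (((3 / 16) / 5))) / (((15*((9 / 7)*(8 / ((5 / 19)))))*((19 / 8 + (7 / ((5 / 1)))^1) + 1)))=2800 / 293949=0.01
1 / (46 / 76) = 38 / 23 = 1.65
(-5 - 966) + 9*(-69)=-1592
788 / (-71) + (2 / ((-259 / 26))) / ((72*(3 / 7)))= -1575347 / 141858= -11.11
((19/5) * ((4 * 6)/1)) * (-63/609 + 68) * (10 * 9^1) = 16161552/29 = 557294.90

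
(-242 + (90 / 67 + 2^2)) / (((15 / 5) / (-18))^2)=-570816 / 67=-8519.64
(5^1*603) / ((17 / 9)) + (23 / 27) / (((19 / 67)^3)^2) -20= 69405275725744 / 21594059379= 3214.09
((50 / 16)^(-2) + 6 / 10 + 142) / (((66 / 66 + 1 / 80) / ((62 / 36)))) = 22118872 / 91125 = 242.73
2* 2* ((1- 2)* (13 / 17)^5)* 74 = -109902728 / 1419857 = -77.40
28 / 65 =0.43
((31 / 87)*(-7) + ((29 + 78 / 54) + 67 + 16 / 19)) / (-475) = -475034 / 2355525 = -0.20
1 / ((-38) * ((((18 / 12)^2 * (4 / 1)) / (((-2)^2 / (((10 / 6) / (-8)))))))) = 16 / 285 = 0.06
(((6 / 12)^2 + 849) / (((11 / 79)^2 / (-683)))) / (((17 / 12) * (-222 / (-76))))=-550242370858 / 76109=-7229662.34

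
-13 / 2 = -6.50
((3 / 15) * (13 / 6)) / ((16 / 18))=39 / 80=0.49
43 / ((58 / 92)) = 1978 / 29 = 68.21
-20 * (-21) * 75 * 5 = 157500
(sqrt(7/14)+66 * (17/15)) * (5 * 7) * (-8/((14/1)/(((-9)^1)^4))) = -9815256 - 65610 * sqrt(2) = -9908042.55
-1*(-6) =6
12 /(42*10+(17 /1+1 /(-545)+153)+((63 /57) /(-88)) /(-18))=65609280 /3225783383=0.02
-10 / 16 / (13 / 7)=-0.34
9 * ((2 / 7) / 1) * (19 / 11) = 342 / 77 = 4.44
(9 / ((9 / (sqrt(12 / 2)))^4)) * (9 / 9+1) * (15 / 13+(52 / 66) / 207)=822424 / 7193043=0.11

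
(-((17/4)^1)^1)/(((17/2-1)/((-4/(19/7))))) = 238/285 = 0.84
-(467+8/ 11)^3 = -136193423625/ 1331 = -102324134.95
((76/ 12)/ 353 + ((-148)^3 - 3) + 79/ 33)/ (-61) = 37763641859/ 710589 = 53144.14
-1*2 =-2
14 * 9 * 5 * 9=5670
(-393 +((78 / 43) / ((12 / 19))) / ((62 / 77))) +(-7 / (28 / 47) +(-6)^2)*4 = -1559253 / 5332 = -292.43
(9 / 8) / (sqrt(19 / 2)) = 0.36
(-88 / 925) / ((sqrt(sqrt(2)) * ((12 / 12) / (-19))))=1.52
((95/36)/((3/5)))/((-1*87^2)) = -475/817452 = -0.00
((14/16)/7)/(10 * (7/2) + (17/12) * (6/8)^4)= 128/36299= 0.00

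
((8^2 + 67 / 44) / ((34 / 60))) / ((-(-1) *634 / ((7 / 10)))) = 60543 / 474232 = 0.13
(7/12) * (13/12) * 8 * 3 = 91/6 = 15.17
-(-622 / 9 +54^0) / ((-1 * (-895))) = 613 / 8055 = 0.08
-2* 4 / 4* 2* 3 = -12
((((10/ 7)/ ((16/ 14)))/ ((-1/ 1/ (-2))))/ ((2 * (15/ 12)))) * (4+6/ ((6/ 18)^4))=490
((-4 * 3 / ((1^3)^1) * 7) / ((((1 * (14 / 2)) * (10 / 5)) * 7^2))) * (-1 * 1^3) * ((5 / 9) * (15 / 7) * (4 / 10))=20 / 343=0.06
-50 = -50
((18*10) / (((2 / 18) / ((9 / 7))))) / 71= 14580 / 497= 29.34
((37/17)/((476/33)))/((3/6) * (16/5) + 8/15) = 18315/258944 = 0.07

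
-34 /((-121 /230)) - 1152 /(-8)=25244 /121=208.63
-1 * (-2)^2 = -4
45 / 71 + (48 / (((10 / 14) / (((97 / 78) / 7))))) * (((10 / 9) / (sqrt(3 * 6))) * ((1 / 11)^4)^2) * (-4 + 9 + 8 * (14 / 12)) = 0.63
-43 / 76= -0.57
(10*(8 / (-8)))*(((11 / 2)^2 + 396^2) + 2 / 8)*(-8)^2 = -100381760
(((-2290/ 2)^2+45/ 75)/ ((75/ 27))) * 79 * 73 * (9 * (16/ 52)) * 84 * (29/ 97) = 29836880989582464/ 157625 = 189290283835.57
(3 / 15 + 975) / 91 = 4876 / 455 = 10.72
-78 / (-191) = 78 / 191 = 0.41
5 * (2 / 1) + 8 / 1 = 18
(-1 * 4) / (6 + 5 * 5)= -4 / 31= -0.13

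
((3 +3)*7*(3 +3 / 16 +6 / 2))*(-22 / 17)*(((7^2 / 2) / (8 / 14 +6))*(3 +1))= -7844067 / 1564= -5015.39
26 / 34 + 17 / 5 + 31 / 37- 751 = -2346162 / 3145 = -746.00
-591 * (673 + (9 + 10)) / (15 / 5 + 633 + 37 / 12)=-639.94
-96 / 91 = -1.05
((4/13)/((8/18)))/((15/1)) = 3/65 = 0.05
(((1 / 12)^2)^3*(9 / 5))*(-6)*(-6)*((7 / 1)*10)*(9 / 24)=7 / 12288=0.00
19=19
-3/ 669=-1/ 223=-0.00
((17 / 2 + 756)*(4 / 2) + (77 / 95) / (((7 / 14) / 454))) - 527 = 165106 / 95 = 1737.96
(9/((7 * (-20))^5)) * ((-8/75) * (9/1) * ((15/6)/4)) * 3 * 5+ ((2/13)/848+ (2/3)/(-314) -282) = -282.00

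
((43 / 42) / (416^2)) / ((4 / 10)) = 0.00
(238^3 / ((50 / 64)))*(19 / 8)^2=2433369596 / 25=97334783.84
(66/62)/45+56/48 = 369/310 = 1.19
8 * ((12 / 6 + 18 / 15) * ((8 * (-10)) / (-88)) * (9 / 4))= 576 / 11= 52.36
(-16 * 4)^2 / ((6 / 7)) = 14336 / 3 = 4778.67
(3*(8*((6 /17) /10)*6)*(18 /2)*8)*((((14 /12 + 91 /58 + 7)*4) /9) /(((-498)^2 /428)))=46402048 /16981385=2.73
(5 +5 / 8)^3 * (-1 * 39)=-3553875 / 512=-6941.16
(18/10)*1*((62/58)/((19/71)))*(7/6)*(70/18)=107849/3306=32.62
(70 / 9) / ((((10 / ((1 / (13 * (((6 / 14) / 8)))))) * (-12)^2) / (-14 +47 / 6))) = -1813 / 37908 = -0.05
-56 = -56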